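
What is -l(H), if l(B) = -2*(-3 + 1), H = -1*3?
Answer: -4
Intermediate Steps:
H = -3
l(B) = 4 (l(B) = -2*(-2) = 4)
-l(H) = -1*4 = -4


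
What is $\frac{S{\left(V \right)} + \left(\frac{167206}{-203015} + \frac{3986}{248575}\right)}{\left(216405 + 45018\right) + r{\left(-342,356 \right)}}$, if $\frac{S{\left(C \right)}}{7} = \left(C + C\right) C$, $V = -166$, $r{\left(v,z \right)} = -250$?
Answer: $\frac{3893667604650668}{2635990549320425} \approx 1.4771$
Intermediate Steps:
$S{\left(C \right)} = 14 C^{2}$ ($S{\left(C \right)} = 7 \left(C + C\right) C = 7 \cdot 2 C C = 7 \cdot 2 C^{2} = 14 C^{2}$)
$\frac{S{\left(V \right)} + \left(\frac{167206}{-203015} + \frac{3986}{248575}\right)}{\left(216405 + 45018\right) + r{\left(-342,356 \right)}} = \frac{14 \left(-166\right)^{2} + \left(\frac{167206}{-203015} + \frac{3986}{248575}\right)}{\left(216405 + 45018\right) - 250} = \frac{14 \cdot 27556 + \left(167206 \left(- \frac{1}{203015}\right) + 3986 \cdot \frac{1}{248575}\right)}{261423 - 250} = \frac{385784 + \left(- \frac{167206}{203015} + \frac{3986}{248575}\right)}{261173} = \left(385784 - \frac{8150802732}{10092890725}\right) \frac{1}{261173} = \frac{3893667604650668}{10092890725} \cdot \frac{1}{261173} = \frac{3893667604650668}{2635990549320425}$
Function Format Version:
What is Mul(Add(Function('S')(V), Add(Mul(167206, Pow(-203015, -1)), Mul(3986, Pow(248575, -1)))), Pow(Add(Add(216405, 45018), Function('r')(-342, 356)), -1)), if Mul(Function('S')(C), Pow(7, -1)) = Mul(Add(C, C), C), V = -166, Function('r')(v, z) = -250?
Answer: Rational(3893667604650668, 2635990549320425) ≈ 1.4771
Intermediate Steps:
Function('S')(C) = Mul(14, Pow(C, 2)) (Function('S')(C) = Mul(7, Mul(Add(C, C), C)) = Mul(7, Mul(Mul(2, C), C)) = Mul(7, Mul(2, Pow(C, 2))) = Mul(14, Pow(C, 2)))
Mul(Add(Function('S')(V), Add(Mul(167206, Pow(-203015, -1)), Mul(3986, Pow(248575, -1)))), Pow(Add(Add(216405, 45018), Function('r')(-342, 356)), -1)) = Mul(Add(Mul(14, Pow(-166, 2)), Add(Mul(167206, Pow(-203015, -1)), Mul(3986, Pow(248575, -1)))), Pow(Add(Add(216405, 45018), -250), -1)) = Mul(Add(Mul(14, 27556), Add(Mul(167206, Rational(-1, 203015)), Mul(3986, Rational(1, 248575)))), Pow(Add(261423, -250), -1)) = Mul(Add(385784, Add(Rational(-167206, 203015), Rational(3986, 248575))), Pow(261173, -1)) = Mul(Add(385784, Rational(-8150802732, 10092890725)), Rational(1, 261173)) = Mul(Rational(3893667604650668, 10092890725), Rational(1, 261173)) = Rational(3893667604650668, 2635990549320425)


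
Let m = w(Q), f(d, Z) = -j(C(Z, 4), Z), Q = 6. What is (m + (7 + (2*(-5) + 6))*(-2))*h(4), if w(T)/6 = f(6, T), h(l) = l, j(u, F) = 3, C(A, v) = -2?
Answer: -96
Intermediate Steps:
f(d, Z) = -3 (f(d, Z) = -1*3 = -3)
w(T) = -18 (w(T) = 6*(-3) = -18)
m = -18
(m + (7 + (2*(-5) + 6))*(-2))*h(4) = (-18 + (7 + (2*(-5) + 6))*(-2))*4 = (-18 + (7 + (-10 + 6))*(-2))*4 = (-18 + (7 - 4)*(-2))*4 = (-18 + 3*(-2))*4 = (-18 - 6)*4 = -24*4 = -96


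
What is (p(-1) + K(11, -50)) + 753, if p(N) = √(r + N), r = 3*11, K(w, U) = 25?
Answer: 778 + 4*√2 ≈ 783.66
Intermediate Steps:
r = 33
p(N) = √(33 + N)
(p(-1) + K(11, -50)) + 753 = (√(33 - 1) + 25) + 753 = (√32 + 25) + 753 = (4*√2 + 25) + 753 = (25 + 4*√2) + 753 = 778 + 4*√2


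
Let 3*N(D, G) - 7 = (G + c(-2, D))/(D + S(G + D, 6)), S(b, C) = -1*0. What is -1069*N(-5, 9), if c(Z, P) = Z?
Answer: -29932/15 ≈ -1995.5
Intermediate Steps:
S(b, C) = 0
N(D, G) = 7/3 + (-2 + G)/(3*D) (N(D, G) = 7/3 + ((G - 2)/(D + 0))/3 = 7/3 + ((-2 + G)/D)/3 = 7/3 + (-2 + G)/(3*D))
-1069*N(-5, 9) = -1069*(-2 + 9 + 7*(-5))/(3*(-5)) = -1069*(-1)*(-2 + 9 - 35)/(3*5) = -1069*(-1)*(-28)/(3*5) = -1069*28/15 = -29932/15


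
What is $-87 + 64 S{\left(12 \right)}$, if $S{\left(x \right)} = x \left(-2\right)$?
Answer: $-1623$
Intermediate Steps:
$S{\left(x \right)} = - 2 x$
$-87 + 64 S{\left(12 \right)} = -87 + 64 \left(\left(-2\right) 12\right) = -87 + 64 \left(-24\right) = -87 - 1536 = -1623$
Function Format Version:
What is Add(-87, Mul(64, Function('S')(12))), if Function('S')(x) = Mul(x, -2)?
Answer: -1623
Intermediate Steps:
Function('S')(x) = Mul(-2, x)
Add(-87, Mul(64, Function('S')(12))) = Add(-87, Mul(64, Mul(-2, 12))) = Add(-87, Mul(64, -24)) = Add(-87, -1536) = -1623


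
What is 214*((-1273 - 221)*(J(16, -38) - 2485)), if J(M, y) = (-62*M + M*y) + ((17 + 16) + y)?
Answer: 1307638440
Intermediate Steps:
J(M, y) = 33 + y - 62*M + M*y (J(M, y) = (-62*M + M*y) + (33 + y) = 33 + y - 62*M + M*y)
214*((-1273 - 221)*(J(16, -38) - 2485)) = 214*((-1273 - 221)*((33 - 38 - 62*16 + 16*(-38)) - 2485)) = 214*(-1494*((33 - 38 - 992 - 608) - 2485)) = 214*(-1494*(-1605 - 2485)) = 214*(-1494*(-4090)) = 214*6110460 = 1307638440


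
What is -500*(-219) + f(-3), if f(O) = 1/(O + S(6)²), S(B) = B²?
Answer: 141583501/1293 ≈ 1.0950e+5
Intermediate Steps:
f(O) = 1/(1296 + O) (f(O) = 1/(O + (6²)²) = 1/(O + 36²) = 1/(O + 1296) = 1/(1296 + O))
-500*(-219) + f(-3) = -500*(-219) + 1/(1296 - 3) = 109500 + 1/1293 = 141583501/1293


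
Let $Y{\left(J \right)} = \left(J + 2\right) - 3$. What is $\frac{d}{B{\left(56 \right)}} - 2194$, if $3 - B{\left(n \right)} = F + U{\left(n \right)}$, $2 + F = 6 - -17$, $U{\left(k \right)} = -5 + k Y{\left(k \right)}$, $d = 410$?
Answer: $- \frac{6786452}{3093} \approx -2194.1$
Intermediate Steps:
$Y{\left(J \right)} = -1 + J$ ($Y{\left(J \right)} = \left(2 + J\right) - 3 = -1 + J$)
$U{\left(k \right)} = -5 + k \left(-1 + k\right)$
$F = 21$ ($F = -2 + \left(6 - -17\right) = -2 + \left(6 + 17\right) = -2 + 23 = 21$)
$B{\left(n \right)} = -13 - n \left(-1 + n\right)$ ($B{\left(n \right)} = 3 - \left(21 + \left(-5 + n \left(-1 + n\right)\right)\right) = 3 - \left(16 + n \left(-1 + n\right)\right) = -13 - n \left(-1 + n\right)$)
$\frac{d}{B{\left(56 \right)}} - 2194 = \frac{410}{-13 + 56 - 56^{2}} - 2194 = \frac{410}{-13 + 56 - 3136} - 2194 = \frac{410}{-3093} - 2194 = 410 \left(- \frac{1}{3093}\right) - 2194 = - \frac{410}{3093} - 2194 = - \frac{6786452}{3093}$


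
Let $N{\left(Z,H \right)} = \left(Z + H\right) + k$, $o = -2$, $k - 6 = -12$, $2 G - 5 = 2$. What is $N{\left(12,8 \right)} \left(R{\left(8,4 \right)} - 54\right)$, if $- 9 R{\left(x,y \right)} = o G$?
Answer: $- \frac{6706}{9} \approx -745.11$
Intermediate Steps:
$G = \frac{7}{2}$ ($G = \frac{5}{2} + \frac{1}{2} \cdot 2 = \frac{5}{2} + 1 = \frac{7}{2} \approx 3.5$)
$k = -6$ ($k = 6 - 12 = -6$)
$N{\left(Z,H \right)} = -6 + H + Z$ ($N{\left(Z,H \right)} = \left(Z + H\right) - 6 = \left(H + Z\right) - 6 = -6 + H + Z$)
$R{\left(x,y \right)} = \frac{7}{9}$ ($R{\left(x,y \right)} = - \frac{\left(-2\right) \frac{7}{2}}{9} = \left(- \frac{1}{9}\right) \left(-7\right) = \frac{7}{9}$)
$N{\left(12,8 \right)} \left(R{\left(8,4 \right)} - 54\right) = \left(-6 + 8 + 12\right) \left(\frac{7}{9} - 54\right) = 14 \left(\frac{7}{9} - 54\right) = 14 \left(- \frac{479}{9}\right) = - \frac{6706}{9}$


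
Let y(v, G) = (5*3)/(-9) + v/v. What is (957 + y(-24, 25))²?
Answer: 8231161/9 ≈ 9.1457e+5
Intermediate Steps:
y(v, G) = -⅔ (y(v, G) = 15*(-⅑) + 1 = -5/3 + 1 = -⅔)
(957 + y(-24, 25))² = (957 - ⅔)² = (2869/3)² = 8231161/9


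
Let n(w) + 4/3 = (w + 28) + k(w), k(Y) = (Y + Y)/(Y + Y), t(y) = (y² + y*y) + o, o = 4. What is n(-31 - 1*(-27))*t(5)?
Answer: 1278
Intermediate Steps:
t(y) = 4 + 2*y² (t(y) = (y² + y*y) + 4 = (y² + y²) + 4 = 2*y² + 4 = 4 + 2*y²)
k(Y) = 1 (k(Y) = (2*Y)/((2*Y)) = (2*Y)*(1/(2*Y)) = 1)
n(w) = 83/3 + w (n(w) = -4/3 + ((w + 28) + 1) = -4/3 + ((28 + w) + 1) = -4/3 + (29 + w) = 83/3 + w)
n(-31 - 1*(-27))*t(5) = (83/3 + (-31 - 1*(-27)))*(4 + 2*5²) = (83/3 + (-31 + 27))*(4 + 2*25) = (83/3 - 4)*(4 + 50) = (71/3)*54 = 1278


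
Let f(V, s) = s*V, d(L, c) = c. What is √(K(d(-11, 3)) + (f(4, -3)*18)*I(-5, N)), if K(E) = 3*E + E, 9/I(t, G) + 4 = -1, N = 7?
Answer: 2*√2505/5 ≈ 20.020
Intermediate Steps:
I(t, G) = -9/5 (I(t, G) = 9/(-4 - 1) = 9/(-5) = 9*(-⅕) = -9/5)
f(V, s) = V*s
K(E) = 4*E
√(K(d(-11, 3)) + (f(4, -3)*18)*I(-5, N)) = √(4*3 + ((4*(-3))*18)*(-9/5)) = √(12 - 12*18*(-9/5)) = √(12 - 216*(-9/5)) = √(12 + 1944/5) = √(2004/5) = 2*√2505/5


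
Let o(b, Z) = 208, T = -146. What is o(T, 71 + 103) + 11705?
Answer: 11913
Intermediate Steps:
o(T, 71 + 103) + 11705 = 208 + 11705 = 11913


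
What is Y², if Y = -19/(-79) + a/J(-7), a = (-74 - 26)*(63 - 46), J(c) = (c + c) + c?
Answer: 18143820601/2752281 ≈ 6592.3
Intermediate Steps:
J(c) = 3*c (J(c) = 2*c + c = 3*c)
a = -1700 (a = -100*17 = -1700)
Y = 134699/1659 (Y = -19/(-79) - 1700/(3*(-7)) = -19*(-1/79) - 1700/(-21) = 19/79 - 1700*(-1/21) = 19/79 + 1700/21 = 134699/1659 ≈ 81.193)
Y² = (134699/1659)² = 18143820601/2752281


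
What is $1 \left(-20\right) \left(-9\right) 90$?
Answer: $16200$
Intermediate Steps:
$1 \left(-20\right) \left(-9\right) 90 = \left(-20\right) \left(-9\right) 90 = 180 \cdot 90 = 16200$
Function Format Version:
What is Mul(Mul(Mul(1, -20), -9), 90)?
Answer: 16200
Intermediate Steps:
Mul(Mul(Mul(1, -20), -9), 90) = Mul(Mul(-20, -9), 90) = Mul(180, 90) = 16200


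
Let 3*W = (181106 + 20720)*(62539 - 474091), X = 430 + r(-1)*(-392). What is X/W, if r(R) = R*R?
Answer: -19/13843648992 ≈ -1.3725e-9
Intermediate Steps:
r(R) = R**2
X = 38 (X = 430 + (-1)**2*(-392) = 430 + 1*(-392) = 430 - 392 = 38)
W = -27687297984 (W = ((181106 + 20720)*(62539 - 474091))/3 = (201826*(-411552))/3 = (1/3)*(-83061893952) = -27687297984)
X/W = 38/(-27687297984) = 38*(-1/27687297984) = -19/13843648992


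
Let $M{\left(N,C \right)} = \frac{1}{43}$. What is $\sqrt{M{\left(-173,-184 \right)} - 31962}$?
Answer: $\frac{i \sqrt{59097695}}{43} \approx 178.78 i$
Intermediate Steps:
$M{\left(N,C \right)} = \frac{1}{43}$
$\sqrt{M{\left(-173,-184 \right)} - 31962} = \sqrt{\frac{1}{43} - 31962} = \sqrt{- \frac{1374365}{43}} = \frac{i \sqrt{59097695}}{43}$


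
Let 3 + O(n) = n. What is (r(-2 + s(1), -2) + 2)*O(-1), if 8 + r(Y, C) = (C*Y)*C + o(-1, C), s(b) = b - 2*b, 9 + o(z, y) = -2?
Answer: 116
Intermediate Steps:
O(n) = -3 + n
o(z, y) = -11 (o(z, y) = -9 - 2 = -11)
s(b) = -b
r(Y, C) = -19 + Y*C² (r(Y, C) = -8 + ((C*Y)*C - 11) = -8 + (Y*C² - 11) = -8 + (-11 + Y*C²) = -19 + Y*C²)
(r(-2 + s(1), -2) + 2)*O(-1) = ((-19 + (-2 - 1*1)*(-2)²) + 2)*(-3 - 1) = ((-19 + (-2 - 1)*4) + 2)*(-4) = ((-19 - 3*4) + 2)*(-4) = ((-19 - 12) + 2)*(-4) = (-31 + 2)*(-4) = -29*(-4) = 116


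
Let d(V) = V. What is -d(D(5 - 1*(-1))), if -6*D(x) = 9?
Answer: 3/2 ≈ 1.5000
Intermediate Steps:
D(x) = -3/2 (D(x) = -⅙*9 = -3/2)
-d(D(5 - 1*(-1))) = -1*(-3/2) = 3/2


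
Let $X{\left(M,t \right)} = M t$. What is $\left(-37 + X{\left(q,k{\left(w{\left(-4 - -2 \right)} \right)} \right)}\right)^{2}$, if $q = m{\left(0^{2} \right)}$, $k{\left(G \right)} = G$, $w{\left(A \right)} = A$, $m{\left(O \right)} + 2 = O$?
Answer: $1089$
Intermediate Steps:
$m{\left(O \right)} = -2 + O$
$q = -2$ ($q = -2 + 0^{2} = -2 + 0 = -2$)
$\left(-37 + X{\left(q,k{\left(w{\left(-4 - -2 \right)} \right)} \right)}\right)^{2} = \left(-37 - 2 \left(-4 - -2\right)\right)^{2} = \left(-37 - 2 \left(-4 + 2\right)\right)^{2} = \left(-37 - -4\right)^{2} = \left(-37 + 4\right)^{2} = \left(-33\right)^{2} = 1089$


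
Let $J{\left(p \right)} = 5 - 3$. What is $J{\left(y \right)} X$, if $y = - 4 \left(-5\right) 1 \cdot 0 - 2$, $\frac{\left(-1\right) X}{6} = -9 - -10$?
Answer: $-12$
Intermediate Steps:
$X = -6$ ($X = - 6 \left(-9 - -10\right) = - 6 \left(-9 + 10\right) = \left(-6\right) 1 = -6$)
$y = -2$ ($y = - 4 \left(\left(-5\right) 0\right) - 2 = \left(-4\right) 0 - 2 = 0 - 2 = -2$)
$J{\left(p \right)} = 2$ ($J{\left(p \right)} = 5 - 3 = 2$)
$J{\left(y \right)} X = 2 \left(-6\right) = -12$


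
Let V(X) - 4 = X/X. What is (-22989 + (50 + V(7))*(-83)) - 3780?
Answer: -31334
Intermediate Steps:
V(X) = 5 (V(X) = 4 + X/X = 4 + 1 = 5)
(-22989 + (50 + V(7))*(-83)) - 3780 = (-22989 + (50 + 5)*(-83)) - 3780 = (-22989 + 55*(-83)) - 3780 = (-22989 - 4565) - 3780 = -27554 - 3780 = -31334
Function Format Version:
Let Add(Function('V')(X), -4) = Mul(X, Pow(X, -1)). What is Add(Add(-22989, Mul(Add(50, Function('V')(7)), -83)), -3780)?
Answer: -31334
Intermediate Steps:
Function('V')(X) = 5 (Function('V')(X) = Add(4, Mul(X, Pow(X, -1))) = Add(4, 1) = 5)
Add(Add(-22989, Mul(Add(50, Function('V')(7)), -83)), -3780) = Add(Add(-22989, Mul(Add(50, 5), -83)), -3780) = Add(Add(-22989, Mul(55, -83)), -3780) = Add(Add(-22989, -4565), -3780) = Add(-27554, -3780) = -31334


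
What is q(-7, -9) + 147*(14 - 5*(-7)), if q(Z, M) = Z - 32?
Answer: 7164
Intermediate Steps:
q(Z, M) = -32 + Z
q(-7, -9) + 147*(14 - 5*(-7)) = (-32 - 7) + 147*(14 - 5*(-7)) = -39 + 147*(14 + 35) = -39 + 147*49 = -39 + 7203 = 7164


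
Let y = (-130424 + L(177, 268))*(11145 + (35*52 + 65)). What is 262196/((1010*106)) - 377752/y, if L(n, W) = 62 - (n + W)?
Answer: 110626557557/45167003065 ≈ 2.4493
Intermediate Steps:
L(n, W) = 62 - W - n (L(n, W) = 62 - (W + n) = 62 + (-W - n) = 62 - W - n)
y = -1704415210 (y = (-130424 + (62 - 1*268 - 1*177))*(11145 + (35*52 + 65)) = (-130424 + (62 - 268 - 177))*(11145 + (1820 + 65)) = (-130424 - 383)*(11145 + 1885) = -130807*13030 = -1704415210)
262196/((1010*106)) - 377752/y = 262196/((1010*106)) - 377752/(-1704415210) = 262196/107060 - 377752*(-1/1704415210) = 262196*(1/107060) + 188876/852207605 = 649/265 + 188876/852207605 = 110626557557/45167003065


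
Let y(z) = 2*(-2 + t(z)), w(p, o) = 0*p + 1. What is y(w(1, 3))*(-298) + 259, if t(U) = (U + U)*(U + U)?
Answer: -933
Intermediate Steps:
t(U) = 4*U² (t(U) = (2*U)*(2*U) = 4*U²)
w(p, o) = 1 (w(p, o) = 0 + 1 = 1)
y(z) = -4 + 8*z² (y(z) = 2*(-2 + 4*z²) = -4 + 8*z²)
y(w(1, 3))*(-298) + 259 = (-4 + 8*1²)*(-298) + 259 = (-4 + 8*1)*(-298) + 259 = (-4 + 8)*(-298) + 259 = 4*(-298) + 259 = -1192 + 259 = -933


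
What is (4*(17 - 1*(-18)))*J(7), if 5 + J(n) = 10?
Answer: 700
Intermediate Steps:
J(n) = 5 (J(n) = -5 + 10 = 5)
(4*(17 - 1*(-18)))*J(7) = (4*(17 - 1*(-18)))*5 = (4*(17 + 18))*5 = (4*35)*5 = 140*5 = 700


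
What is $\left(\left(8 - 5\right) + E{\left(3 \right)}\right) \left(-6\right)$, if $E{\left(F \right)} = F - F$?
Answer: $-18$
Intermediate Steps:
$E{\left(F \right)} = 0$
$\left(\left(8 - 5\right) + E{\left(3 \right)}\right) \left(-6\right) = \left(\left(8 - 5\right) + 0\right) \left(-6\right) = \left(3 + 0\right) \left(-6\right) = 3 \left(-6\right) = -18$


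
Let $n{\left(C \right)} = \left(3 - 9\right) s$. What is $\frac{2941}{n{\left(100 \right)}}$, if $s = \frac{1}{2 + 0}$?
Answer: $- \frac{2941}{3} \approx -980.33$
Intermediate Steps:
$s = \frac{1}{2} \approx 0.5$
$n{\left(C \right)} = -3$ ($n{\left(C \right)} = \left(3 - 9\right) \frac{1}{2} = \left(-6\right) \frac{1}{2} = -3$)
$\frac{2941}{n{\left(100 \right)}} = \frac{2941}{-3} = 2941 \left(- \frac{1}{3}\right) = - \frac{2941}{3}$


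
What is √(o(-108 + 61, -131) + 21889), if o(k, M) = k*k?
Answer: √24098 ≈ 155.24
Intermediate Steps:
o(k, M) = k²
√(o(-108 + 61, -131) + 21889) = √((-108 + 61)² + 21889) = √((-47)² + 21889) = √(2209 + 21889) = √24098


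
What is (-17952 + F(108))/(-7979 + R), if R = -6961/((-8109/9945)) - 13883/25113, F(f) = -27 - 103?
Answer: -24066943098/742056515 ≈ -32.433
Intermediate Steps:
F(f) = -130
R = 11362017746/1330989 (R = -6961/((-8109*1/9945)) - 13883*1/25113 = -6961/(-53/65) - 13883/25113 = -6961*(-65/53) - 13883/25113 = 452465/53 - 13883/25113 = 11362017746/1330989 ≈ 8536.5)
(-17952 + F(108))/(-7979 + R) = (-17952 - 130)/(-7979 + 11362017746/1330989) = -18082/742056515/1330989 = -18082*1330989/742056515 = -24066943098/742056515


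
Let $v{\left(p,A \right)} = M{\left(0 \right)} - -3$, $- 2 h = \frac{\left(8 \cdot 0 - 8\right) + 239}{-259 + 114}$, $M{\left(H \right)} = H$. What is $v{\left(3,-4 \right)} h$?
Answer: $\frac{693}{290} \approx 2.3897$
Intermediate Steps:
$h = \frac{231}{290}$ ($h = - \frac{\left(\left(8 \cdot 0 - 8\right) + 239\right) \frac{1}{-259 + 114}}{2} = - \frac{\left(\left(0 - 8\right) + 239\right) \frac{1}{-145}}{2} = - \frac{\left(-8 + 239\right) \left(- \frac{1}{145}\right)}{2} = - \frac{231 \left(- \frac{1}{145}\right)}{2} = \left(- \frac{1}{2}\right) \left(- \frac{231}{145}\right) = \frac{231}{290} \approx 0.79655$)
$v{\left(p,A \right)} = 3$ ($v{\left(p,A \right)} = 0 - -3 = 0 + 3 = 3$)
$v{\left(3,-4 \right)} h = 3 \cdot \frac{231}{290} = \frac{693}{290}$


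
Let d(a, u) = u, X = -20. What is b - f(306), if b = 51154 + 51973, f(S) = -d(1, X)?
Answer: 103107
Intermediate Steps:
f(S) = 20 (f(S) = -1*(-20) = 20)
b = 103127
b - f(306) = 103127 - 1*20 = 103127 - 20 = 103107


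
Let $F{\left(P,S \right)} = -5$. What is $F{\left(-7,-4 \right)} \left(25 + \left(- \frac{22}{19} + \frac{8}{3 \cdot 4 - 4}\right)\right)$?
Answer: $- \frac{2360}{19} \approx -124.21$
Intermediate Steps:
$F{\left(-7,-4 \right)} \left(25 + \left(- \frac{22}{19} + \frac{8}{3 \cdot 4 - 4}\right)\right) = - 5 \left(25 + \left(- \frac{22}{19} + \frac{8}{3 \cdot 4 - 4}\right)\right) = - 5 \left(25 + \left(\left(-22\right) \frac{1}{19} + \frac{8}{12 - 4}\right)\right) = - 5 \left(25 - \left(\frac{22}{19} - \frac{8}{8}\right)\right) = - 5 \left(25 + \left(- \frac{22}{19} + 8 \cdot \frac{1}{8}\right)\right) = - 5 \left(25 + \left(- \frac{22}{19} + 1\right)\right) = - 5 \left(25 - \frac{3}{19}\right) = \left(-5\right) \frac{472}{19} = - \frac{2360}{19}$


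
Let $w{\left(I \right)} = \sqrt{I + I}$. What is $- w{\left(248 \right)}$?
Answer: $- 4 \sqrt{31} \approx -22.271$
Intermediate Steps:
$w{\left(I \right)} = \sqrt{2} \sqrt{I}$ ($w{\left(I \right)} = \sqrt{2 I} = \sqrt{2} \sqrt{I}$)
$- w{\left(248 \right)} = - \sqrt{2} \sqrt{248} = - \sqrt{2} \cdot 2 \sqrt{62} = - 4 \sqrt{31}$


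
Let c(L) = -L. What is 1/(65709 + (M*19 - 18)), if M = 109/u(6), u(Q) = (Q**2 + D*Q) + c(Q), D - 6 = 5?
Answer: 96/6308407 ≈ 1.5218e-5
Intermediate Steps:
D = 11 (D = 6 + 5 = 11)
u(Q) = Q**2 + 10*Q (u(Q) = (Q**2 + 11*Q) - Q = Q**2 + 10*Q)
M = 109/96 (M = 109/((6*(10 + 6))) = 109/((6*16)) = 109/96 ≈ 1.1354)
1/(65709 + (M*19 - 18)) = 1/(65709 + ((109/96)*19 - 18)) = 1/(65709 + (2071/96 - 18)) = 1/(65709 + 343/96) = 1/(6308407/96) = 96/6308407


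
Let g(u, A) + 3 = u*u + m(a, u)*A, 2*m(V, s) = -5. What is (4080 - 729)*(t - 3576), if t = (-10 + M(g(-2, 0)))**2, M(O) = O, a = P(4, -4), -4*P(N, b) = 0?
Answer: -11711745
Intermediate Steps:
P(N, b) = 0 (P(N, b) = -1/4*0 = 0)
a = 0
m(V, s) = -5/2 (m(V, s) = (1/2)*(-5) = -5/2)
g(u, A) = -3 + u**2 - 5*A/2 (g(u, A) = -3 + (u*u - 5*A/2) = -3 + (u**2 - 5*A/2) = -3 + u**2 - 5*A/2)
t = 81 (t = (-10 + (-3 + (-2)**2 - 5/2*0))**2 = (-10 + (-3 + 4 + 0))**2 = (-10 + 1)**2 = (-9)**2 = 81)
(4080 - 729)*(t - 3576) = (4080 - 729)*(81 - 3576) = 3351*(-3495) = -11711745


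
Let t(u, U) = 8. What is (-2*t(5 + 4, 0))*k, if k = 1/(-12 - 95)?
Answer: 16/107 ≈ 0.14953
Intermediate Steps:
k = -1/107 (k = 1/(-107) = -1/107 ≈ -0.0093458)
(-2*t(5 + 4, 0))*k = -2*8*(-1/107) = -16*(-1/107) = 16/107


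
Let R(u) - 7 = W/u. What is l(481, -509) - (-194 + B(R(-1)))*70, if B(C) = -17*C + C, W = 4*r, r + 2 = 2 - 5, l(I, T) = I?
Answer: 44301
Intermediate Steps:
r = -5 (r = -2 + (2 - 5) = -2 - 3 = -5)
W = -20 (W = 4*(-5) = -20)
R(u) = 7 - 20/u
B(C) = -16*C
l(481, -509) - (-194 + B(R(-1)))*70 = 481 - (-194 - 16*(7 - 20/(-1)))*70 = 481 - (-194 - 16*(7 - 20*(-1)))*70 = 481 - (-194 - 16*(7 + 20))*70 = 481 - (-194 - 16*27)*70 = 481 - (-194 - 432)*70 = 481 - (-626)*70 = 481 - 1*(-43820) = 481 + 43820 = 44301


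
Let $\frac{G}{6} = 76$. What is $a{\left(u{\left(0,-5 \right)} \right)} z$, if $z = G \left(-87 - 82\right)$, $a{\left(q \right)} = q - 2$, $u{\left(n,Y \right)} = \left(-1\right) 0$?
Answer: $154128$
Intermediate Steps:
$u{\left(n,Y \right)} = 0$
$G = 456$ ($G = 6 \cdot 76 = 456$)
$a{\left(q \right)} = -2 + q$
$z = -77064$ ($z = 456 \left(-87 - 82\right) = 456 \left(-169\right) = -77064$)
$a{\left(u{\left(0,-5 \right)} \right)} z = \left(-2 + 0\right) \left(-77064\right) = \left(-2\right) \left(-77064\right) = 154128$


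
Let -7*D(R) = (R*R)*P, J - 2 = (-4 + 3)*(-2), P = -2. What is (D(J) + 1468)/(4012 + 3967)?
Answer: 10308/55853 ≈ 0.18456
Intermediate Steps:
J = 4 (J = 2 + (-4 + 3)*(-2) = 2 - 1*(-2) = 2 + 2 = 4)
D(R) = 2*R**2/7 (D(R) = -R*R*(-2)/7 = -R**2*(-2)/7 = -(-2)*R**2/7 = 2*R**2/7)
(D(J) + 1468)/(4012 + 3967) = ((2/7)*4**2 + 1468)/(4012 + 3967) = ((2/7)*16 + 1468)/7979 = (32/7 + 1468)*(1/7979) = (10308/7)*(1/7979) = 10308/55853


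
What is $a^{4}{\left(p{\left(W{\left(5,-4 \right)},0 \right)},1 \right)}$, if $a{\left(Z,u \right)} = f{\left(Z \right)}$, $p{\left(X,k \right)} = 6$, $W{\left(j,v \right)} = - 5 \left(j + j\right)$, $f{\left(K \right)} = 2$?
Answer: $16$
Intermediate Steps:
$W{\left(j,v \right)} = - 10 j$ ($W{\left(j,v \right)} = - 5 \cdot 2 j = - 10 j$)
$a{\left(Z,u \right)} = 2$
$a^{4}{\left(p{\left(W{\left(5,-4 \right)},0 \right)},1 \right)} = 2^{4} = 16$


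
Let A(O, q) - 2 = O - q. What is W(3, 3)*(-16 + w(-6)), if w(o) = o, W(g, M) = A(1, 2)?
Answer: -22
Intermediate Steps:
A(O, q) = 2 + O - q (A(O, q) = 2 + (O - q) = 2 + O - q)
W(g, M) = 1 (W(g, M) = 2 + 1 - 1*2 = 2 + 1 - 2 = 1)
W(3, 3)*(-16 + w(-6)) = 1*(-16 - 6) = 1*(-22) = -22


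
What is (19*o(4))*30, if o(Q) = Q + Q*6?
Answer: 15960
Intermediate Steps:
o(Q) = 7*Q (o(Q) = Q + 6*Q = 7*Q)
(19*o(4))*30 = (19*(7*4))*30 = (19*28)*30 = 532*30 = 15960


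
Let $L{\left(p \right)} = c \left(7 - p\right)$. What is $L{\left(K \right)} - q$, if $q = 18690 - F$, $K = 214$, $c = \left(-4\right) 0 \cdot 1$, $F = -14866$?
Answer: $-33556$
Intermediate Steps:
$c = 0$ ($c = 0 \cdot 1 = 0$)
$L{\left(p \right)} = 0$ ($L{\left(p \right)} = 0 \left(7 - p\right) = 0$)
$q = 33556$ ($q = 18690 - -14866 = 18690 + 14866 = 33556$)
$L{\left(K \right)} - q = 0 - 33556 = -33556$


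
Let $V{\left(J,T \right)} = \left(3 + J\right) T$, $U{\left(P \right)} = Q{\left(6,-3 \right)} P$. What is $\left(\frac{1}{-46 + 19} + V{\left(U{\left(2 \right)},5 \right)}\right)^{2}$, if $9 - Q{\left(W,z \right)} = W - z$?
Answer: $\frac{163216}{729} \approx 223.89$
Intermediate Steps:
$Q{\left(W,z \right)} = 9 + z - W$ ($Q{\left(W,z \right)} = 9 - \left(W - z\right) = 9 + z - W$)
$U{\left(P \right)} = 0$ ($U{\left(P \right)} = \left(9 - 3 - 6\right) P = 0 P = 0$)
$V{\left(J,T \right)} = T \left(3 + J\right)$
$\left(\frac{1}{-46 + 19} + V{\left(U{\left(2 \right)},5 \right)}\right)^{2} = \left(\frac{1}{-46 + 19} + 5 \left(3 + 0\right)\right)^{2} = \left(\frac{1}{-27} + 5 \cdot 3\right)^{2} = \left(- \frac{1}{27} + 15\right)^{2} = \left(\frac{404}{27}\right)^{2} = \frac{163216}{729}$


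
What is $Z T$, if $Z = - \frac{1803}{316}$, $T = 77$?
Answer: $- \frac{138831}{316} \approx -439.34$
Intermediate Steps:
$Z = - \frac{1803}{316}$ ($Z = \left(-1803\right) \frac{1}{316} = - \frac{1803}{316} \approx -5.7057$)
$Z T = \left(- \frac{1803}{316}\right) 77 = - \frac{138831}{316}$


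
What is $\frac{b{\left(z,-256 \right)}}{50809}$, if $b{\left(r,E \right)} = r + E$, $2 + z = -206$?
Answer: $- \frac{464}{50809} \approx -0.0091322$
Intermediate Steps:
$z = -208$ ($z = -2 - 206 = -208$)
$b{\left(r,E \right)} = E + r$
$\frac{b{\left(z,-256 \right)}}{50809} = \frac{-256 - 208}{50809} = \left(-464\right) \frac{1}{50809} = - \frac{464}{50809}$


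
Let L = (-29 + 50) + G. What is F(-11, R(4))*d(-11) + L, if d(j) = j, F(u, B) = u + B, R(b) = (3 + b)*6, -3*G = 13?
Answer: -973/3 ≈ -324.33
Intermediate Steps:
G = -13/3 (G = -⅓*13 = -13/3 ≈ -4.3333)
R(b) = 18 + 6*b
F(u, B) = B + u
L = 50/3 (L = (-29 + 50) - 13/3 = 21 - 13/3 = 50/3 ≈ 16.667)
F(-11, R(4))*d(-11) + L = ((18 + 6*4) - 11)*(-11) + 50/3 = ((18 + 24) - 11)*(-11) + 50/3 = (42 - 11)*(-11) + 50/3 = 31*(-11) + 50/3 = -341 + 50/3 = -973/3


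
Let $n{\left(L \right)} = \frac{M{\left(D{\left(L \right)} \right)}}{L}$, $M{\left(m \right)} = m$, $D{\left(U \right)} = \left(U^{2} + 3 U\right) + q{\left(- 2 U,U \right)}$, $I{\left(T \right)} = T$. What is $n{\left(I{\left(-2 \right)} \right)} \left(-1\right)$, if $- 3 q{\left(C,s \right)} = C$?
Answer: $- \frac{5}{3} \approx -1.6667$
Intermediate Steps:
$q{\left(C,s \right)} = - \frac{C}{3}$
$D{\left(U \right)} = U^{2} + \frac{11 U}{3}$ ($D{\left(U \right)} = \left(U^{2} + 3 U\right) - \frac{\left(-2\right) U}{3} = \left(U^{2} + 3 U\right) + \frac{2 U}{3} = U^{2} + \frac{11 U}{3}$)
$n{\left(L \right)} = \frac{11}{3} + L$ ($n{\left(L \right)} = \frac{\frac{1}{3} L \left(11 + 3 L\right)}{L} = \frac{11}{3} + L$)
$n{\left(I{\left(-2 \right)} \right)} \left(-1\right) = \left(\frac{11}{3} - 2\right) \left(-1\right) = \frac{5}{3} \left(-1\right) = - \frac{5}{3}$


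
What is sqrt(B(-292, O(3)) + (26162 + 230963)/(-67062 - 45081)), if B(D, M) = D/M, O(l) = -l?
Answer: sqrt(132803815129)/37381 ≈ 9.7489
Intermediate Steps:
sqrt(B(-292, O(3)) + (26162 + 230963)/(-67062 - 45081)) = sqrt(-292/((-1*3)) + (26162 + 230963)/(-67062 - 45081)) = sqrt(-292/(-3) + 257125/(-112143)) = sqrt(-292*(-1/3) + 257125*(-1/112143)) = sqrt(292/3 - 257125/112143) = sqrt(3552709/37381) = sqrt(132803815129)/37381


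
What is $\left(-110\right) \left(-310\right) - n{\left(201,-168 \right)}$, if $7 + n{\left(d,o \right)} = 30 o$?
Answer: $39147$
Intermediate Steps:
$n{\left(d,o \right)} = -7 + 30 o$
$\left(-110\right) \left(-310\right) - n{\left(201,-168 \right)} = \left(-110\right) \left(-310\right) - \left(-7 + 30 \left(-168\right)\right) = 34100 - \left(-7 - 5040\right) = 34100 - -5047 = 34100 + 5047 = 39147$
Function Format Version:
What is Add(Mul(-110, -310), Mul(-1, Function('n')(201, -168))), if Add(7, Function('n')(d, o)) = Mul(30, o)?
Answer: 39147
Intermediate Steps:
Function('n')(d, o) = Add(-7, Mul(30, o))
Add(Mul(-110, -310), Mul(-1, Function('n')(201, -168))) = Add(Mul(-110, -310), Mul(-1, Add(-7, Mul(30, -168)))) = Add(34100, Mul(-1, Add(-7, -5040))) = Add(34100, Mul(-1, -5047)) = Add(34100, 5047) = 39147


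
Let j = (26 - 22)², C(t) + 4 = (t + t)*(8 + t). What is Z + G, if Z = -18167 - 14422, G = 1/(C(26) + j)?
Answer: -58008419/1780 ≈ -32589.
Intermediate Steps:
C(t) = -4 + 2*t*(8 + t) (C(t) = -4 + (t + t)*(8 + t) = -4 + (2*t)*(8 + t) = -4 + 2*t*(8 + t))
j = 16 (j = 4² = 16)
G = 1/1780 (G = 1/((-4 + 2*26² + 16*26) + 16) = 1/((-4 + 2*676 + 416) + 16) = 1/((-4 + 1352 + 416) + 16) = 1/(1764 + 16) = 1/1780 ≈ 0.00056180)
Z = -32589
Z + G = -32589 + 1/1780 = -58008419/1780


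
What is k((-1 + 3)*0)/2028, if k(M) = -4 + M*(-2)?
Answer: -1/507 ≈ -0.0019724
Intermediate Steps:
k(M) = -4 - 2*M
k((-1 + 3)*0)/2028 = (-4 - 2*(-1 + 3)*0)/2028 = (-4 - 4*0)*(1/2028) = (-4 - 2*0)*(1/2028) = (-4 + 0)*(1/2028) = -4*1/2028 = -1/507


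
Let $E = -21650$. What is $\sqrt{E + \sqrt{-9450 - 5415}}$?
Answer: $\sqrt{-21650 + i \sqrt{14865}} \approx 0.4143 + 147.14 i$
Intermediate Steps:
$\sqrt{E + \sqrt{-9450 - 5415}} = \sqrt{-21650 + \sqrt{-9450 - 5415}} = \sqrt{-21650 + \sqrt{-14865}} = \sqrt{-21650 + i \sqrt{14865}}$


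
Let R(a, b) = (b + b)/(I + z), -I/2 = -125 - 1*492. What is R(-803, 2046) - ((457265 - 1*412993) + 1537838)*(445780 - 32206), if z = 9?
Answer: -73938110408448/113 ≈ -6.5432e+11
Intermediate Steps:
I = 1234 (I = -2*(-125 - 1*492) = -2*(-125 - 492) = -2*(-617) = 1234)
R(a, b) = 2*b/1243 (R(a, b) = (b + b)/(1234 + 9) = (2*b)/1243 = (2*b)*(1/1243) = 2*b/1243)
R(-803, 2046) - ((457265 - 1*412993) + 1537838)*(445780 - 32206) = (2/1243)*2046 - ((457265 - 1*412993) + 1537838)*(445780 - 32206) = 372/113 - ((457265 - 412993) + 1537838)*413574 = 372/113 - (44272 + 1537838)*413574 = 372/113 - 1582110*413574 = 372/113 - 1*654319561140 = 372/113 - 654319561140 = -73938110408448/113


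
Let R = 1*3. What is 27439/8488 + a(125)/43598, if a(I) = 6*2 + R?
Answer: 598206421/185029912 ≈ 3.2330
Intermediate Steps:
R = 3
a(I) = 15 (a(I) = 6*2 + 3 = 12 + 3 = 15)
27439/8488 + a(125)/43598 = 27439/8488 + 15/43598 = 598206421/185029912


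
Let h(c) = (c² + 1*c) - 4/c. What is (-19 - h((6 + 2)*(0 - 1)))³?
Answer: -3442951/8 ≈ -4.3037e+5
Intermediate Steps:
h(c) = c + c² - 4/c (h(c) = (c² + c) - 4/c = (c + c²) - 4/c = c + c² - 4/c)
(-19 - h((6 + 2)*(0 - 1)))³ = (-19 - ((6 + 2)*(0 - 1) + ((6 + 2)*(0 - 1))² - 4*1/((0 - 1)*(6 + 2))))³ = (-19 - (8*(-1) + (8*(-1))² - 4/(8*(-1))))³ = (-19 - (-8 + (-8)² - 4/(-8)))³ = (-19 - (-8 + 64 - 4*(-⅛)))³ = (-19 - (-8 + 64 + ½))³ = (-19 - 1*113/2)³ = (-19 - 113/2)³ = (-151/2)³ = -3442951/8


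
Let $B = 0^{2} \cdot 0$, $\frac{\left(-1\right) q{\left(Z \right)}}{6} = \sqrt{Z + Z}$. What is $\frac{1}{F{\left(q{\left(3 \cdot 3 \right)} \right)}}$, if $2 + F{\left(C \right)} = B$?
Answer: $- \frac{1}{2} \approx -0.5$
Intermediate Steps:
$q{\left(Z \right)} = - 6 \sqrt{2} \sqrt{Z}$ ($q{\left(Z \right)} = - 6 \sqrt{Z + Z} = - 6 \sqrt{2 Z} = - 6 \sqrt{2} \sqrt{Z}$)
$B = 0$ ($B = 0 \cdot 0 = 0$)
$F{\left(C \right)} = -2$ ($F{\left(C \right)} = -2 + 0 = -2$)
$\frac{1}{F{\left(q{\left(3 \cdot 3 \right)} \right)}} = \frac{1}{-2} = - \frac{1}{2}$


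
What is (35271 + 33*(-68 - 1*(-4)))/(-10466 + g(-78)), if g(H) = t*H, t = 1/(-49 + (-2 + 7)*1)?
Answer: -729498/230213 ≈ -3.1688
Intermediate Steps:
t = -1/44 (t = 1/(-49 + 5*1) = 1/(-49 + 5) = 1/(-44) = -1/44 ≈ -0.022727)
g(H) = -H/44
(35271 + 33*(-68 - 1*(-4)))/(-10466 + g(-78)) = (35271 + 33*(-68 - 1*(-4)))/(-10466 - 1/44*(-78)) = (35271 + 33*(-68 + 4))/(-10466 + 39/22) = (35271 + 33*(-64))/(-230213/22) = (35271 - 2112)*(-22/230213) = 33159*(-22/230213) = -729498/230213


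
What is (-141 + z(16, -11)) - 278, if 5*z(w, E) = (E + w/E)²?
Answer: -234726/605 ≈ -387.98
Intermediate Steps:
z(w, E) = (E + w/E)²/5
(-141 + z(16, -11)) - 278 = (-141 + (⅕)*(16 + (-11)²)²/(-11)²) - 278 = (-141 + (⅕)*(1/121)*(16 + 121)²) - 278 = (-141 + (⅕)*(1/121)*137²) - 278 = (-141 + (⅕)*(1/121)*18769) - 278 = (-141 + 18769/605) - 278 = -66536/605 - 278 = -234726/605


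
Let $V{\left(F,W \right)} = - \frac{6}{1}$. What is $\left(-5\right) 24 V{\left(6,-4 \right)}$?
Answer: $720$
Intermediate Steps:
$V{\left(F,W \right)} = -6$ ($V{\left(F,W \right)} = \left(-6\right) 1 = -6$)
$\left(-5\right) 24 V{\left(6,-4 \right)} = \left(-5\right) 24 \left(-6\right) = \left(-120\right) \left(-6\right) = 720$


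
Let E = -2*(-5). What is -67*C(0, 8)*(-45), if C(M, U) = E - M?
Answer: 30150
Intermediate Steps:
E = 10
C(M, U) = 10 - M
-67*C(0, 8)*(-45) = -67*(10 - 1*0)*(-45) = -67*(10 + 0)*(-45) = -67*10*(-45) = -670*(-45) = 30150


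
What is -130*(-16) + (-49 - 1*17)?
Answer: 2014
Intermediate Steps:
-130*(-16) + (-49 - 1*17) = 2080 + (-49 - 17) = 2080 - 66 = 2014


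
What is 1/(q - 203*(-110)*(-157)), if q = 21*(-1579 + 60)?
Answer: -1/3537709 ≈ -2.8267e-7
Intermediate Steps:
q = -31899 (q = 21*(-1519) = -31899)
1/(q - 203*(-110)*(-157)) = 1/(-31899 - 203*(-110)*(-157)) = 1/(-31899 + 22330*(-157)) = 1/(-31899 - 3505810) = 1/(-3537709) = -1/3537709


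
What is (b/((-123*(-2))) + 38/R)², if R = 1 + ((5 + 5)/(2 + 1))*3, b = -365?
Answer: 28440889/7322436 ≈ 3.8841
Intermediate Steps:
R = 11 (R = 1 + (10/3)*3 = 1 + 10 = 11)
(b/((-123*(-2))) + 38/R)² = (-365/((-123*(-2))) + 38/11)² = (-365/246 + 38*(1/11))² = (-365*1/246 + 38/11)² = (-365/246 + 38/11)² = (5333/2706)² = 28440889/7322436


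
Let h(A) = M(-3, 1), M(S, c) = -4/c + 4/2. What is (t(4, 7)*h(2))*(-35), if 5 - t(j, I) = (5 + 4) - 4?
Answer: 0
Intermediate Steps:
M(S, c) = 2 - 4/c (M(S, c) = -4/c + 4*(½) = -4/c + 2 = 2 - 4/c)
h(A) = -2 (h(A) = 2 - 4/1 = 2 - 4*1 = 2 - 4 = -2)
t(j, I) = 0 (t(j, I) = 5 - ((5 + 4) - 4) = 5 - (9 - 4) = 5 - 1*5 = 5 - 5 = 0)
(t(4, 7)*h(2))*(-35) = (0*(-2))*(-35) = 0*(-35) = 0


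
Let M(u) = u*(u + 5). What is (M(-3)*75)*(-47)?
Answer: 21150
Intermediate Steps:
M(u) = u*(5 + u)
(M(-3)*75)*(-47) = (-3*(5 - 3)*75)*(-47) = (-3*2*75)*(-47) = -6*75*(-47) = -450*(-47) = 21150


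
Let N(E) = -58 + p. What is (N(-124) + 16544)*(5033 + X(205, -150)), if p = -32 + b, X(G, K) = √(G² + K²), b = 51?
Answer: 83069665 + 82525*√2581 ≈ 8.7262e+7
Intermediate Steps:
p = 19 (p = -32 + 51 = 19)
N(E) = -39 (N(E) = -58 + 19 = -39)
(N(-124) + 16544)*(5033 + X(205, -150)) = (-39 + 16544)*(5033 + √(205² + (-150)²)) = 16505*(5033 + √(42025 + 22500)) = 16505*(5033 + √64525) = 16505*(5033 + 5*√2581) = 83069665 + 82525*√2581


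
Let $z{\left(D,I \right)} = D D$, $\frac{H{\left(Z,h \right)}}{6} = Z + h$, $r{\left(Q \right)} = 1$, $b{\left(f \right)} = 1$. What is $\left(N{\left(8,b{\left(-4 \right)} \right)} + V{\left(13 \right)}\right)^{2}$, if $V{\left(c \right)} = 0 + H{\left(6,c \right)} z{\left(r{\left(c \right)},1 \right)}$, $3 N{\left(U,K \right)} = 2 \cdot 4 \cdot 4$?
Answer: $\frac{139876}{9} \approx 15542.0$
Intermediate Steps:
$H{\left(Z,h \right)} = 6 Z + 6 h$ ($H{\left(Z,h \right)} = 6 \left(Z + h\right) = 6 Z + 6 h$)
$N{\left(U,K \right)} = \frac{32}{3}$ ($N{\left(U,K \right)} = \frac{2 \cdot 4 \cdot 4}{3} = \frac{8 \cdot 4}{3} = \frac{1}{3} \cdot 32 = \frac{32}{3}$)
$z{\left(D,I \right)} = D^{2}$
$V{\left(c \right)} = 36 + 6 c$ ($V{\left(c \right)} = 0 + \left(6 \cdot 6 + 6 c\right) 1^{2} = 0 + \left(36 + 6 c\right) 1 = 0 + \left(36 + 6 c\right) = 36 + 6 c$)
$\left(N{\left(8,b{\left(-4 \right)} \right)} + V{\left(13 \right)}\right)^{2} = \left(\frac{32}{3} + \left(36 + 6 \cdot 13\right)\right)^{2} = \left(\frac{32}{3} + \left(36 + 78\right)\right)^{2} = \left(\frac{32}{3} + 114\right)^{2} = \left(\frac{374}{3}\right)^{2} = \frac{139876}{9}$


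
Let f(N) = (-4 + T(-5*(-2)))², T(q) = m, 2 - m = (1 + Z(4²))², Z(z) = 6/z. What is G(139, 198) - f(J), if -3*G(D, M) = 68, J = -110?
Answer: -464531/12288 ≈ -37.804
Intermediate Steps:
G(D, M) = -68/3 (G(D, M) = -⅓*68 = -68/3)
m = 7/64 (m = 2 - (1 + 6/(4²))² = 2 - (1 + 6/16)² = 2 - (1 + 6*(1/16))² = 2 - (1 + 3/8)² = 2 - (11/8)² = 2 - 1*121/64 = 2 - 121/64 = 7/64 ≈ 0.10938)
T(q) = 7/64
f(N) = 62001/4096 (f(N) = (-4 + 7/64)² = (-249/64)² = 62001/4096)
G(139, 198) - f(J) = -68/3 - 1*62001/4096 = -68/3 - 62001/4096 = -464531/12288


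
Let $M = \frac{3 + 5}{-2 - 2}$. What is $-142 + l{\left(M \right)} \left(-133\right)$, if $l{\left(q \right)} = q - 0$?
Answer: $124$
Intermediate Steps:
$M = -2$ ($M = \frac{8}{-4} = 8 \left(- \frac{1}{4}\right) = -2$)
$l{\left(q \right)} = q$ ($l{\left(q \right)} = q + 0 = q$)
$-142 + l{\left(M \right)} \left(-133\right) = -142 - -266 = -142 + 266 = 124$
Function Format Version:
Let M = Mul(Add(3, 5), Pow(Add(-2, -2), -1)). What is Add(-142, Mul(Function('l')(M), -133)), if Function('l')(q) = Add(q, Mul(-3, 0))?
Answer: 124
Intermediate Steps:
M = -2 (M = Mul(8, Pow(-4, -1)) = Mul(8, Rational(-1, 4)) = -2)
Function('l')(q) = q (Function('l')(q) = Add(q, 0) = q)
Add(-142, Mul(Function('l')(M), -133)) = Add(-142, Mul(-2, -133)) = Add(-142, 266) = 124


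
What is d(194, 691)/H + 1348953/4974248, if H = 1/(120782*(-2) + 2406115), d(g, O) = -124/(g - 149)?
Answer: -445036537048489/74613720 ≈ -5.9645e+6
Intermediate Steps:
d(g, O) = -124/(-149 + g)
H = 1/2164551 (H = 1/(-241564 + 2406115) = 1/2164551 ≈ 4.6199e-7)
d(194, 691)/H + 1348953/4974248 = (-124/(-149 + 194))/(1/2164551) + 1348953/4974248 = -124/45*2164551 + 1348953*(1/4974248) = -124*1/45*2164551 + 1348953/4974248 = -124/45*2164551 + 1348953/4974248 = -89468108/15 + 1348953/4974248 = -445036537048489/74613720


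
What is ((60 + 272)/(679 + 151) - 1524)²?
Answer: 58033924/25 ≈ 2.3214e+6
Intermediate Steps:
((60 + 272)/(679 + 151) - 1524)² = (332/830 - 1524)² = (332*(1/830) - 1524)² = (⅖ - 1524)² = (-7618/5)² = 58033924/25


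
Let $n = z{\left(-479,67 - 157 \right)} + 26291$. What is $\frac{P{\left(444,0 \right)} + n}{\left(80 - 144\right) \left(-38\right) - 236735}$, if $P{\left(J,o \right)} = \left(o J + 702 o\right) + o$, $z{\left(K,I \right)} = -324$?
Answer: $- \frac{25967}{234303} \approx -0.11083$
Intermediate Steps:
$P{\left(J,o \right)} = 703 o + J o$ ($P{\left(J,o \right)} = \left(J o + 702 o\right) + o = \left(702 o + J o\right) + o = 703 o + J o$)
$n = 25967$ ($n = -324 + 26291 = 25967$)
$\frac{P{\left(444,0 \right)} + n}{\left(80 - 144\right) \left(-38\right) - 236735} = \frac{0 \left(703 + 444\right) + 25967}{\left(80 - 144\right) \left(-38\right) - 236735} = \frac{0 \cdot 1147 + 25967}{\left(-64\right) \left(-38\right) - 236735} = \frac{0 + 25967}{2432 - 236735} = \frac{25967}{-234303} = 25967 \left(- \frac{1}{234303}\right) = - \frac{25967}{234303}$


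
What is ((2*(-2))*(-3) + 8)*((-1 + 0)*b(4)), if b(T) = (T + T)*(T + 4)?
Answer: -1280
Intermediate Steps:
b(T) = 2*T*(4 + T) (b(T) = (2*T)*(4 + T) = 2*T*(4 + T))
((2*(-2))*(-3) + 8)*((-1 + 0)*b(4)) = ((2*(-2))*(-3) + 8)*((-1 + 0)*(2*4*(4 + 4))) = (-4*(-3) + 8)*(-2*4*8) = (12 + 8)*(-1*64) = 20*(-64) = -1280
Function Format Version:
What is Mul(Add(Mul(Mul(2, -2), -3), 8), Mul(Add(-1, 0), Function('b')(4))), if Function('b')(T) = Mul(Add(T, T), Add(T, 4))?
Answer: -1280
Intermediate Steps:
Function('b')(T) = Mul(2, T, Add(4, T)) (Function('b')(T) = Mul(Mul(2, T), Add(4, T)) = Mul(2, T, Add(4, T)))
Mul(Add(Mul(Mul(2, -2), -3), 8), Mul(Add(-1, 0), Function('b')(4))) = Mul(Add(Mul(Mul(2, -2), -3), 8), Mul(Add(-1, 0), Mul(2, 4, Add(4, 4)))) = Mul(Add(Mul(-4, -3), 8), Mul(-1, Mul(2, 4, 8))) = Mul(Add(12, 8), Mul(-1, 64)) = Mul(20, -64) = -1280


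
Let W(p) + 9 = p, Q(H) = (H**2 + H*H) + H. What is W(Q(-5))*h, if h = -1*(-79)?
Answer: 2844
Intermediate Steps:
Q(H) = H + 2*H**2 (Q(H) = (H**2 + H**2) + H = 2*H**2 + H = H + 2*H**2)
h = 79
W(p) = -9 + p
W(Q(-5))*h = (-9 - 5*(1 + 2*(-5)))*79 = (-9 - 5*(1 - 10))*79 = (-9 - 5*(-9))*79 = (-9 + 45)*79 = 36*79 = 2844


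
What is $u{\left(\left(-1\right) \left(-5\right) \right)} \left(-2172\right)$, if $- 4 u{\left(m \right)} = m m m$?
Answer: $67875$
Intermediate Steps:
$u{\left(m \right)} = - \frac{m^{3}}{4}$ ($u{\left(m \right)} = - \frac{m m m}{4} = - \frac{m^{2} m}{4} = - \frac{m^{3}}{4}$)
$u{\left(\left(-1\right) \left(-5\right) \right)} \left(-2172\right) = - \frac{\left(\left(-1\right) \left(-5\right)\right)^{3}}{4} \left(-2172\right) = - \frac{5^{3}}{4} \left(-2172\right) = \left(- \frac{1}{4}\right) 125 \left(-2172\right) = \left(- \frac{125}{4}\right) \left(-2172\right) = 67875$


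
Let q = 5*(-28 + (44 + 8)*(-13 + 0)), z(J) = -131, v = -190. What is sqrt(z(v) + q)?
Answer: I*sqrt(3651) ≈ 60.424*I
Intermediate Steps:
q = -3520 (q = 5*(-28 + 52*(-13)) = 5*(-28 - 676) = 5*(-704) = -3520)
sqrt(z(v) + q) = sqrt(-131 - 3520) = sqrt(-3651) = I*sqrt(3651)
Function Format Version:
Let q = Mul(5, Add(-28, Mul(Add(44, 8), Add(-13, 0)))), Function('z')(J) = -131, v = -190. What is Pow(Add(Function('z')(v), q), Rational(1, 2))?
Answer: Mul(I, Pow(3651, Rational(1, 2))) ≈ Mul(60.424, I)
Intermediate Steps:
q = -3520 (q = Mul(5, Add(-28, Mul(52, -13))) = Mul(5, Add(-28, -676)) = Mul(5, -704) = -3520)
Pow(Add(Function('z')(v), q), Rational(1, 2)) = Pow(Add(-131, -3520), Rational(1, 2)) = Pow(-3651, Rational(1, 2)) = Mul(I, Pow(3651, Rational(1, 2)))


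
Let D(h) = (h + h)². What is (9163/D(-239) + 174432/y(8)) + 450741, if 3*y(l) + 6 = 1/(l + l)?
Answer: 7870739789441/21705980 ≈ 3.6261e+5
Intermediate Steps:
D(h) = 4*h² (D(h) = (2*h)² = 4*h²)
y(l) = -2 + 1/(6*l) (y(l) = -2 + 1/(3*(l + l)) = -2 + 1/(3*((2*l))) = -2 + (1/(2*l))/3 = -2 + 1/(6*l))
(9163/D(-239) + 174432/y(8)) + 450741 = (9163/((4*(-239)²)) + 174432/(-2 + (⅙)/8)) + 450741 = (9163/((4*57121)) + 174432/(-2 + (⅙)*(⅛))) + 450741 = (9163/228484 + 174432/(-2 + 1/48)) + 450741 = (9163*(1/228484) + 174432/(-95/48)) + 450741 = (9163/228484 + 174432*(-48/95)) + 450741 = (9163/228484 - 8372736/95) + 450741 = -1913035341739/21705980 + 450741 = 7870739789441/21705980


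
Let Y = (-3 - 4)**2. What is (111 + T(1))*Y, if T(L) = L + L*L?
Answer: 5537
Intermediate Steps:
Y = 49 (Y = (-7)**2 = 49)
T(L) = L + L**2
(111 + T(1))*Y = (111 + 1*(1 + 1))*49 = (111 + 1*2)*49 = (111 + 2)*49 = 113*49 = 5537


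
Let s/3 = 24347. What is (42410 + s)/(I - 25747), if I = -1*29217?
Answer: -16493/7852 ≈ -2.1005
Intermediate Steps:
I = -29217
s = 73041 (s = 3*24347 = 73041)
(42410 + s)/(I - 25747) = (42410 + 73041)/(-29217 - 25747) = 115451/(-54964) = 115451*(-1/54964) = -16493/7852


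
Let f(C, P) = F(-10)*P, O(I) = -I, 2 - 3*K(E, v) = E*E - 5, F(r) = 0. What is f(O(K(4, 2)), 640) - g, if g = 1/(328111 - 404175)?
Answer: 1/76064 ≈ 1.3147e-5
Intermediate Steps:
K(E, v) = 7/3 - E²/3 (K(E, v) = ⅔ - (E*E - 5)/3 = ⅔ - (E² - 5)/3 = ⅔ - (-5 + E²)/3 = ⅔ + (5/3 - E²/3) = 7/3 - E²/3)
f(C, P) = 0 (f(C, P) = 0*P = 0)
g = -1/76064 (g = 1/(-76064) = -1/76064 ≈ -1.3147e-5)
f(O(K(4, 2)), 640) - g = 0 - 1*(-1/76064) = 0 + 1/76064 = 1/76064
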